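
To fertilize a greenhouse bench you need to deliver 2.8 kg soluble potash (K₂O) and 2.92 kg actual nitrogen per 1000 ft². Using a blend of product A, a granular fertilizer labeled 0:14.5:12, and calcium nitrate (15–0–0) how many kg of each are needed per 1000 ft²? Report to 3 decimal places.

Per-1000 ft² balance (a = product A, b = calcium nitrate):
K₂O: 0.12·a + 0·b = 2.8
N: 0·a + 0.15·b = 2.92
Solving simultaneously: a = 23.3333, b = 19.4667.

23.333 kg product A, 19.467 kg calcium nitrate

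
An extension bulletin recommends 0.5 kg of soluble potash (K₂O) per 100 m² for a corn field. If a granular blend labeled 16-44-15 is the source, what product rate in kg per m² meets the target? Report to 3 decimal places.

Product per 100 m² = 0.5 / 15% = 3.33333 kg.
Convert to per m²: 3.33333 × 0.01 = 0.0333333 kg.

0.033 kg of product per sq m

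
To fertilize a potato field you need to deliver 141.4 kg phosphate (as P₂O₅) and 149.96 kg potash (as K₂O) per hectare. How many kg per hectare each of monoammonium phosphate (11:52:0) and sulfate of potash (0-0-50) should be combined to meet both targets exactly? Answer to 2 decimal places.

271.92 kg monoammonium phosphate, 299.92 kg sulfate of potash

Per-hectare balance (a = monoammonium phosphate, b = sulfate of potash):
P₂O₅: 0.52·a + 0·b = 141.4
K₂O: 0·a + 0.5·b = 149.96
Solving simultaneously: a = 271.923, b = 299.92.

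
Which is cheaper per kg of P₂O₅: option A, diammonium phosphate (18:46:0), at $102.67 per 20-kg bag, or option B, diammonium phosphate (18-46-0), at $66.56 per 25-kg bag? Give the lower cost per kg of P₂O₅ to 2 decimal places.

$5.79 per kg P₂O₅ (option B)

option A: P₂O₅ per bag = 20 × 46% = 9.2 kg; cost = 102.67 / 9.2 = $11.1598/kg P₂O₅.
option B: P₂O₅ per bag = 25 × 46% = 11.5 kg; cost = 66.56 / 11.5 = $5.7878/kg P₂O₅.
option B is cheaper.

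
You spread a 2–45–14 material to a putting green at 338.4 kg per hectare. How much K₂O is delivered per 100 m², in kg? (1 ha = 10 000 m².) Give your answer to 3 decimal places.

0.474 kg K₂O per hundred sq m

K₂O per hectare = 338.4 × 14% = 47.376 kg.
Convert to per 100 m²: 47.376 × 0.01 = 0.47376 kg.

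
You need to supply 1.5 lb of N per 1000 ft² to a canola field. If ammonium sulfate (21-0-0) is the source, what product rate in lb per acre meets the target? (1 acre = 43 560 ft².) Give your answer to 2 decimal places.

311.14 lb of product per acre

Product per 1000 ft² = 1.5 / 21% = 7.14286 lb.
Convert to per acre: 7.14286 × 43.56 = 311.143 lb.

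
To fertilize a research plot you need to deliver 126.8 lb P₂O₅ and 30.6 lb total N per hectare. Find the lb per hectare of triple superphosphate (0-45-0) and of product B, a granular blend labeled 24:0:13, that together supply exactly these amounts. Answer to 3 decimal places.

With a, b = lb per hectare of triple superphosphate and product B:
P₂O₅: 0.45·a + 0·b = 126.8
N: 0·a + 0.24·b = 30.6
Solving simultaneously: a = 281.7778, b = 127.5.

281.778 lb triple superphosphate, 127.500 lb product B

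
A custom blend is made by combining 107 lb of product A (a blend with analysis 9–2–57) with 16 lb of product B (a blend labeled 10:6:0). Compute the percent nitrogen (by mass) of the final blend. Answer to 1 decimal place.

Total mass = 107 + 16 = 123 lb.
N mass = 9%×107 + 10%×16 = 11.23 lb.
% N = 11.23 / 123 = 9.13008%.

9.1% N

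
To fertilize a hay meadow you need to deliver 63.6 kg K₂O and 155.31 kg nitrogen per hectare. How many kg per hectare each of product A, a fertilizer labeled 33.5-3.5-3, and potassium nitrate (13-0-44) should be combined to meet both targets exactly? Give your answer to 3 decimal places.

With a, b = kg per hectare of product A and potassium nitrate:
K₂O: 0.03·a + 0.44·b = 63.6
N: 0.335·a + 0.13·b = 155.31
Eliminate a: (row1) − 0.03/0.335·(row2) → 0.428358·b = 49.6916, so b = 116.0049.
Back-substitute: a = (63.6 − 0.44·116.0049) / 0.03 = 418.5951.

418.595 kg product A, 116.005 kg potassium nitrate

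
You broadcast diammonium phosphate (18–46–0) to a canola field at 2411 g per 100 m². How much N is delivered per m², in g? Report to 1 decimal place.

4.3 g N per sq m

nitrogen per 100 m² = 2411 × 18% = 433.98 g.
Convert to per m²: 433.98 × 0.01 = 4.3398 g.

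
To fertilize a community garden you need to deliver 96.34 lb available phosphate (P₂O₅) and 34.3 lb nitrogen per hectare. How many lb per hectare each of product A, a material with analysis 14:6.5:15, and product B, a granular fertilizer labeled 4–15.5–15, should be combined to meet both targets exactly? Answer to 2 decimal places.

76.59 lb product A, 589.43 lb product B

Per-hectare balance (a = product A, b = product B):
P₂O₅: 0.065·a + 0.155·b = 96.34
N: 0.14·a + 0.04·b = 34.3
Eliminate b: (row1) − 0.155/0.04·(row2) → -0.4775·a = -36.5725, so a = 76.5916.
Then b = (34.3 − 0.14·76.5916) / 0.04 = 589.429.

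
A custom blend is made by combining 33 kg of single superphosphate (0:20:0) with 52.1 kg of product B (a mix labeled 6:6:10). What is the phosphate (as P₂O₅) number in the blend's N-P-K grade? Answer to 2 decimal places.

11.43% P₂O₅

Total mass = 33 + 52.1 = 85.1 kg.
P₂O₅ mass = 20%×33 + 6%×52.1 = 9.726 kg.
% P₂O₅ = 9.726 / 85.1 = 11.4289%.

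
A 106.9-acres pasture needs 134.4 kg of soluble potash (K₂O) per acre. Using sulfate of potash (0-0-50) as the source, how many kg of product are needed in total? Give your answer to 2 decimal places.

Product per acre = 134.4 / 50% = 268.8 kg.
Total product = 268.8 × 106.9 = 28734.72 kg.

28734.72 kg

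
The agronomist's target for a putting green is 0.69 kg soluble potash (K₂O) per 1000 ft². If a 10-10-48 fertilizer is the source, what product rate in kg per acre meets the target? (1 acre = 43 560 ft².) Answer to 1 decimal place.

Product per 1000 ft² = 0.69 / 48% = 1.4375 kg.
Convert to per acre: 1.4375 × 43.56 = 62.6175 kg.

62.6 kg of product per acre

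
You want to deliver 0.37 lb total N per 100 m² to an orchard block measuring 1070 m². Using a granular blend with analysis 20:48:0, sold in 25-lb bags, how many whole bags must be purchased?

Product per 100 m² = 0.37 / 20% = 1.85 lb.
Total product = 1.85 × 1070 / 100 = 19.795 lb.
Bags = ⌈19.795 / 25⌉ = 1.

1 bags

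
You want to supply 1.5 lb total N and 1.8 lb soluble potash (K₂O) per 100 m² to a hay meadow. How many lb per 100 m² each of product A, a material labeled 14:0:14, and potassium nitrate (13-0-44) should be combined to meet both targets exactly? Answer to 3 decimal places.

9.816 lb product A, 0.968 lb potassium nitrate

Per-100 m² balance (a = product A, b = potassium nitrate):
N: 0.14·a + 0.13·b = 1.5
K₂O: 0.14·a + 0.44·b = 1.8
Eliminate a: (row1) − 0.14/0.14·(row2) → -0.31·b = -0.3, so b = 0.967742.
Back-substitute: a = (1.5 − 0.13·0.967742) / 0.14 = 9.81567.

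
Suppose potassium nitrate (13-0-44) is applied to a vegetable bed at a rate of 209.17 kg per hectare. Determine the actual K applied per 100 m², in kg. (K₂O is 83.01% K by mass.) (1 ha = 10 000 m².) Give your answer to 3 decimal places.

0.764 kg K per hundred sq m

K₂O per hectare = 209.17 × 44% = 92.0348 kg.
Elemental K = 92.0348 × 0.8301 = 76.3981 kg per hectare.
Convert to per 100 m²: 76.3981 × 0.01 = 0.763981 kg.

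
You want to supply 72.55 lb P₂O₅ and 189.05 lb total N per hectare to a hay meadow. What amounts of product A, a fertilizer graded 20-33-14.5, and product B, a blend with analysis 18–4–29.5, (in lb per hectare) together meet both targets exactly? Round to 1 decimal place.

106.9 lb product A, 931.4 lb product B

With a, b = lb per hectare of product A and product B:
P₂O₅: 0.33·a + 0.04·b = 72.55
N: 0.2·a + 0.18·b = 189.05
From row1: a = (72.55 − 0.04·b) / 0.33.
Into row2: 0.2·(72.55 − 0.04·b)/0.33 + 0.18·b = 189.05 → b = 931.449, a = 106.946.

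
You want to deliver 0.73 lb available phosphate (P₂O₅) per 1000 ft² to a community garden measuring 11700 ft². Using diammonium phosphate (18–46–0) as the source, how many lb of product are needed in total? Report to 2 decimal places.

Product per 1000 ft² = 0.73 / 46% = 1.58696 lb.
Total product = 1.58696 × 11700 / 1000 = 18.5674 lb.

18.57 lb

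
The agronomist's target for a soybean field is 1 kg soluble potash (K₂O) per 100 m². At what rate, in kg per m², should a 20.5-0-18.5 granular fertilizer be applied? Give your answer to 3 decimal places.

Product per 100 m² = 1 / 18.5% = 5.40541 kg.
Convert to per m²: 5.40541 × 0.01 = 0.0540541 kg.

0.054 kg of product per sq m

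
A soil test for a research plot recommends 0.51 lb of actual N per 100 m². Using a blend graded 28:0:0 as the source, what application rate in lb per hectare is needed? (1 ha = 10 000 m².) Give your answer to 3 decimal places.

182.143 lb of product per hectare

Product per 100 m² = 0.51 / 28% = 1.82143 lb.
Convert to per hectare: 1.82143 × 100 = 182.1429 lb.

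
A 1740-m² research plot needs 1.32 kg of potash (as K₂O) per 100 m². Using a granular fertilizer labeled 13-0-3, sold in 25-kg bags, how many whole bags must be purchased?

31 bags

Product per 100 m² = 1.32 / 3% = 44 kg.
Total product = 44 × 1740 / 100 = 765.6 kg.
Bags = ⌈765.6 / 25⌉ = 31.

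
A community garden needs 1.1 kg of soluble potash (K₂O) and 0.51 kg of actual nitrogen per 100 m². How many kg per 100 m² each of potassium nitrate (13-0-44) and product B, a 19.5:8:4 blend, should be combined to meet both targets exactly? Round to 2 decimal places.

With a, b = kg per 100 m² of potassium nitrate and product B:
K₂O: 0.44·a + 0.04·b = 1.1
N: 0.13·a + 0.195·b = 0.51
From row1: a = (1.1 − 0.04·b) / 0.44.
Into row2: 0.13·(1.1 − 0.04·b)/0.44 + 0.195·b = 0.51 → b = 1.00993, a = 2.40819.

2.41 kg potassium nitrate, 1.01 kg product B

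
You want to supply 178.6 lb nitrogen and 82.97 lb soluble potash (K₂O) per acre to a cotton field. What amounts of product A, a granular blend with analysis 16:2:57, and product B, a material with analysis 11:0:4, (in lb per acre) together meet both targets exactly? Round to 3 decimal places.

35.217 lb product A, 1572.412 lb product B

Let a = lb of product A, b = lb of product B (per acre).
N: 0.16·a + 0.11·b = 178.6
K₂O: 0.57·a + 0.04·b = 82.97
Eliminate b: (row1) − 0.11/0.04·(row2) → -1.4075·a = -49.5675, so a = 35.2167.
Then b = (82.97 − 0.57·35.2167) / 0.04 = 1572.4121.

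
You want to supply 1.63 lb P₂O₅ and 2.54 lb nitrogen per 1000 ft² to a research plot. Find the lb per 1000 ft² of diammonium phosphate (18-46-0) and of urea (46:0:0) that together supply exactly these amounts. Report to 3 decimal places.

Let a = lb of diammonium phosphate, b = lb of urea (per 1000 ft²).
P₂O₅: 0.46·a + 0·b = 1.63
N: 0.18·a + 0.46·b = 2.54
From row1: a = (1.63 − 0·b) / 0.46.
Into row2: 0.18·(1.63 − 0·b)/0.46 + 0.46·b = 2.54 → b = 4.13516, a = 3.54348.

3.543 lb diammonium phosphate, 4.135 lb urea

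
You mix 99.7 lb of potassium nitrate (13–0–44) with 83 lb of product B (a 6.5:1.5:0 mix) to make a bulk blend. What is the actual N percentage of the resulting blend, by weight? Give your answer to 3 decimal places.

10.047% N

Total mass = 99.7 + 83 = 182.7 lb.
N mass = 13%×99.7 + 6.5%×83 = 18.356 lb.
% N = 18.356 / 182.7 = 10.0471%.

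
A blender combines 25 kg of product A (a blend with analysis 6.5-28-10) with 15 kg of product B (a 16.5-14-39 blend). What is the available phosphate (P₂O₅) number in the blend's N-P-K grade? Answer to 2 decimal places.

22.75% P₂O₅

Total mass = 25 + 15 = 40 kg.
P₂O₅ mass = 28%×25 + 14%×15 = 9.1 kg.
% P₂O₅ = 9.1 / 40 = 22.75%.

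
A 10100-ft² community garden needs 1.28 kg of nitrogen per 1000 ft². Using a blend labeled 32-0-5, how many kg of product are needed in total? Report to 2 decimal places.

40.40 kg

Product per 1000 ft² = 1.28 / 32% = 4 kg.
Total product = 4 × 10100 / 1000 = 40.4 kg.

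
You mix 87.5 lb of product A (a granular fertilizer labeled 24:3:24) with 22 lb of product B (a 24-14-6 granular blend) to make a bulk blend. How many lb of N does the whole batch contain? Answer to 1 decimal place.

26.3 lb N

N mass = 24%×87.5 + 24%×22 = 26.28 lb.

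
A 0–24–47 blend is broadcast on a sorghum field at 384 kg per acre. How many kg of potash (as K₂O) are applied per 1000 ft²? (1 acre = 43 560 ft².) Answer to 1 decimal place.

4.1 kg K₂O per thousand sq ft

K₂O per acre = 384 × 47% = 180.48 kg.
Convert to per 1000 ft²: 180.48 × 0.0229568 = 4.14325 kg.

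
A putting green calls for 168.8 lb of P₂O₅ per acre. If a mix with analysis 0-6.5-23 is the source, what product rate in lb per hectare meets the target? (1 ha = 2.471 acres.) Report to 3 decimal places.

6416.997 lb of product per hectare

Product per acre = 168.8 / 6.5% = 2596.92 lb.
Convert to per hectare: 2596.92 × 2.471 = 6416.9969 lb.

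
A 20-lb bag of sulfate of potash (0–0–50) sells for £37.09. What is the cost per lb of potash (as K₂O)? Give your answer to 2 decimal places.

£3.71 per lb K₂O

K₂O in bag = 20 × 50% = 10 lb.
Cost per lb K₂O = £37.09 / 10 = £3.7090.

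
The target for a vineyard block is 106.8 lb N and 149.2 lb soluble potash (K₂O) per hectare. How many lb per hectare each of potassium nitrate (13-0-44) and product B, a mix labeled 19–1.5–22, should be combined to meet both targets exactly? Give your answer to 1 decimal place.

Per-hectare balance (a = potassium nitrate, b = product B):
N: 0.13·a + 0.19·b = 106.8
K₂O: 0.44·a + 0.22·b = 149.2
Solving simultaneously: a = 88.2182, b = 501.745.

88.2 lb potassium nitrate, 501.7 lb product B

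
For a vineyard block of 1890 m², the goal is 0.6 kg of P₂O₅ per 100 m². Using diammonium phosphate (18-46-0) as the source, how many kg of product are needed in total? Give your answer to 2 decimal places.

Product per 100 m² = 0.6 / 46% = 1.30435 kg.
Total product = 1.30435 × 1890 / 100 = 24.6522 kg.

24.65 kg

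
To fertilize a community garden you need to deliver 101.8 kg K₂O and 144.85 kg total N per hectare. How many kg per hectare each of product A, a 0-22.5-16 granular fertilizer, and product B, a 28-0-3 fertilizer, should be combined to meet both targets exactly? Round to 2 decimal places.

With a, b = kg per hectare of product A and product B:
K₂O: 0.16·a + 0.03·b = 101.8
N: 0·a + 0.28·b = 144.85
Solving simultaneously: a = 539.252, b = 517.321.

539.25 kg product A, 517.32 kg product B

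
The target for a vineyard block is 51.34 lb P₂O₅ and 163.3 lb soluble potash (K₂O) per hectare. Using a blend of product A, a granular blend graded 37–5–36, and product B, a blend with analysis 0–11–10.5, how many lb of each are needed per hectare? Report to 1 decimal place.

366.0 lb product A, 300.4 lb product B

Per-hectare balance (a = product A, b = product B):
P₂O₅: 0.05·a + 0.11·b = 51.34
K₂O: 0.36·a + 0.105·b = 163.3
From row1: a = (51.34 − 0.11·b) / 0.05.
Into row2: 0.36·(51.34 − 0.11·b)/0.05 + 0.105·b = 163.3 → b = 300.361, a = 366.006.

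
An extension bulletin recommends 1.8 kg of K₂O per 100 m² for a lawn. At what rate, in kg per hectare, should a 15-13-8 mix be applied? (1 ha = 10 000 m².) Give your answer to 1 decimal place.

2250.0 kg of product per hectare

Product per 100 m² = 1.8 / 8% = 22.5 kg.
Convert to per hectare: 22.5 × 100 = 2250 kg.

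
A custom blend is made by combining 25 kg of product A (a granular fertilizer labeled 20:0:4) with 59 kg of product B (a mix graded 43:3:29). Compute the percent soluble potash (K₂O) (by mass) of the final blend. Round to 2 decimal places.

21.56% K₂O

Total mass = 25 + 59 = 84 kg.
K₂O mass = 4%×25 + 29%×59 = 18.11 kg.
% K₂O = 18.11 / 84 = 21.5595%.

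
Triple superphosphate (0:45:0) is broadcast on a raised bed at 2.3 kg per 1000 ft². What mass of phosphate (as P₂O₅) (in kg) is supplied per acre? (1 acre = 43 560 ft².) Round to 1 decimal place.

P₂O₅ per 1000 ft² = 2.3 × 45% = 1.035 kg.
Convert to per acre: 1.035 × 43.56 = 45.0846 kg.

45.1 kg P₂O₅ per acre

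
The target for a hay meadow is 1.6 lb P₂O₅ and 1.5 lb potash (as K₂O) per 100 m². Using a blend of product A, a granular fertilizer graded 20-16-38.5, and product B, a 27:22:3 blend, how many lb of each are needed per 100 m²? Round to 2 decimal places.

With a, b = lb per 100 m² of product A and product B:
P₂O₅: 0.16·a + 0.22·b = 1.6
K₂O: 0.385·a + 0.03·b = 1.5
From row1: a = (1.6 − 0.22·b) / 0.16.
Into row2: 0.385·(1.6 − 0.22·b)/0.16 + 0.03·b = 1.5 → b = 4.70588, a = 3.52941.

3.53 lb product A, 4.71 lb product B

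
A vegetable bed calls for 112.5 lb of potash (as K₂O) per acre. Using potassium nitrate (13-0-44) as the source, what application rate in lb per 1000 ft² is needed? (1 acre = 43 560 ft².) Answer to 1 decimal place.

5.9 lb of product per thousand sq ft

Product per acre = 112.5 / 44% = 255.682 lb.
Convert to per 1000 ft²: 255.682 × 0.0229568 = 5.86965 lb.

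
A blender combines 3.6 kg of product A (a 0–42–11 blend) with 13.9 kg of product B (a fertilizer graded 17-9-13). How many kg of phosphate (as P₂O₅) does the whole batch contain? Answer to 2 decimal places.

P₂O₅ mass = 42%×3.6 + 9%×13.9 = 2.763 kg.

2.76 kg P₂O₅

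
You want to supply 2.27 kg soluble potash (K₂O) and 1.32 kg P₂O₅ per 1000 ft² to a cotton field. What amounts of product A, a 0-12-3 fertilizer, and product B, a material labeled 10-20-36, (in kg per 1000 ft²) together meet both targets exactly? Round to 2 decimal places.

0.57 kg product A, 6.26 kg product B

Per-1000 ft² balance (a = product A, b = product B):
K₂O: 0.03·a + 0.36·b = 2.27
P₂O₅: 0.12·a + 0.2·b = 1.32
Solving simultaneously: a = 0.569892, b = 6.25806.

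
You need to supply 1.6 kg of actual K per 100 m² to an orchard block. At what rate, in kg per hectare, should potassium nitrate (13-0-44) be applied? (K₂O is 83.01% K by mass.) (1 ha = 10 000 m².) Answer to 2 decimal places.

As K₂O: 1.6 / 0.8301 = 1.92748 kg per 100 m².
Product per 100 m² = 1.92748 / 44% = 4.38063 kg.
Convert to per hectare: 4.38063 × 100 = 438.063 kg.

438.06 kg of product per hectare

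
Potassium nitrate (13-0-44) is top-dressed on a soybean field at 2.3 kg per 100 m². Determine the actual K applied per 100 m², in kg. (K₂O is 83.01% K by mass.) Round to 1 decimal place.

K₂O per 100 m² = 2.3 × 44% = 1.012 kg.
Elemental K = 1.012 × 0.8301 = 0.840061 kg per 100 m².

0.8 kg K per hundred sq m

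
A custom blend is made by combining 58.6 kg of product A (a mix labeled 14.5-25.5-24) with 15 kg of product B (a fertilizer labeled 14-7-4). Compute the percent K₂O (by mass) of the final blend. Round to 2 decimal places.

19.92% K₂O

Total mass = 58.6 + 15 = 73.6 kg.
K₂O mass = 24%×58.6 + 4%×15 = 14.664 kg.
% K₂O = 14.664 / 73.6 = 19.9239%.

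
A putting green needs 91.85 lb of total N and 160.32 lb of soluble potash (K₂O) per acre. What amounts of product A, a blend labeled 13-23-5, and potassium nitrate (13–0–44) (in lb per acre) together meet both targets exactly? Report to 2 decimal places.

386.04 lb product A, 320.50 lb potassium nitrate

With a, b = lb per acre of product A and potassium nitrate:
N: 0.13·a + 0.13·b = 91.85
K₂O: 0.05·a + 0.44·b = 160.32
Eliminate a: (row1) − 0.13/0.05·(row2) → -1.014·b = -324.982, so b = 320.495.
Back-substitute: a = (91.85 − 0.13·320.495) / 0.13 = 386.043.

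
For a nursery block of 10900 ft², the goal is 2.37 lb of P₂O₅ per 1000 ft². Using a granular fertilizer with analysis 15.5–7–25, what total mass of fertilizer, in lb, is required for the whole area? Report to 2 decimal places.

Product per 1000 ft² = 2.37 / 7% = 33.8571 lb.
Total product = 33.8571 × 10900 / 1000 = 369.043 lb.

369.04 lb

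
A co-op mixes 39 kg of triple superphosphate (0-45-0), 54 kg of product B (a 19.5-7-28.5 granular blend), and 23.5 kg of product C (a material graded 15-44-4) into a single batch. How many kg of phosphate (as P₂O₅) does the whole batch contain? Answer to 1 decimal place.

31.7 kg P₂O₅

P₂O₅ mass = 45%×39 + 7%×54 + 44%×23.5 = 31.67 kg.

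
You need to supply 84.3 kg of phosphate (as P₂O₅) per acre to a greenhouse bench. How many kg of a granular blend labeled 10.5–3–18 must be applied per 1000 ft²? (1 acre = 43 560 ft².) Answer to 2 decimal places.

64.51 kg of product per thousand sq ft

Product per acre = 84.3 / 3% = 2810 kg.
Convert to per 1000 ft²: 2810 × 0.0229568 = 64.5087 kg.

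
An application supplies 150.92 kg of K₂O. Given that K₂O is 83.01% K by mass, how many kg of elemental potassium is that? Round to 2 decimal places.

K = 150.92 × 0.8301 = 125.279 kg.

125.28 kg K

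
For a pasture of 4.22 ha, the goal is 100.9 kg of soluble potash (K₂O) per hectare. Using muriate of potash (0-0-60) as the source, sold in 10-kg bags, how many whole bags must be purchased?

71 bags

Product per hectare = 100.9 / 60% = 168.167 kg.
Total product = 168.167 × 4.22 = 709.663 kg.
Bags = ⌈709.663 / 10⌉ = 71.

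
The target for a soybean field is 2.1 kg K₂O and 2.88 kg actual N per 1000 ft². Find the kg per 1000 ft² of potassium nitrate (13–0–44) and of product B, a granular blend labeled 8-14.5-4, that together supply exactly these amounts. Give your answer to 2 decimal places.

1.76 kg potassium nitrate, 33.14 kg product B

With a, b = kg per 1000 ft² of potassium nitrate and product B:
K₂O: 0.44·a + 0.04·b = 2.1
N: 0.13·a + 0.08·b = 2.88
Eliminate b: (row1) − 0.04/0.08·(row2) → 0.375·a = 0.66, so a = 1.76.
Then b = (2.88 − 0.13·1.76) / 0.08 = 33.14.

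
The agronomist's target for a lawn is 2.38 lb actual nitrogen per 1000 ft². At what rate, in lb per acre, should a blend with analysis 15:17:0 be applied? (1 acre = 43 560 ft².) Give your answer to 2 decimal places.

Product per 1000 ft² = 2.38 / 15% = 15.8667 lb.
Convert to per acre: 15.8667 × 43.56 = 691.152 lb.

691.15 lb of product per acre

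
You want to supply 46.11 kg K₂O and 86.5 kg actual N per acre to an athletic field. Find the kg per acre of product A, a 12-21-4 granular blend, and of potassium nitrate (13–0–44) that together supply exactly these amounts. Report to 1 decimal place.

With a, b = kg per acre of product A and potassium nitrate:
K₂O: 0.04·a + 0.44·b = 46.11
N: 0.12·a + 0.13·b = 86.5
Solving simultaneously: a = 673.649, b = 43.5546.

673.6 kg product A, 43.6 kg potassium nitrate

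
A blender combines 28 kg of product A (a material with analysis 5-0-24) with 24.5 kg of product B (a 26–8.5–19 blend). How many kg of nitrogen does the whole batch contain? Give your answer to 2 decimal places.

N mass = 5%×28 + 26%×24.5 = 7.77 kg.

7.77 kg N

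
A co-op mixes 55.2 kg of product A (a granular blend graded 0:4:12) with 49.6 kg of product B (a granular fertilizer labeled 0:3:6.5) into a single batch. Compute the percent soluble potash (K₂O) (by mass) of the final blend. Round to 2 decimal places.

Total mass = 55.2 + 49.6 = 104.8 kg.
K₂O mass = 12%×55.2 + 6.5%×49.6 = 9.848 kg.
% K₂O = 9.848 / 104.8 = 9.39695%.

9.40% K₂O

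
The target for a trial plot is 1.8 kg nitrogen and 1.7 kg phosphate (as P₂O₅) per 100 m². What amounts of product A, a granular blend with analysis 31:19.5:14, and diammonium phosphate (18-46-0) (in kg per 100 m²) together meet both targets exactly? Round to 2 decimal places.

Per-100 m² balance (a = product A, b = diammonium phosphate):
N: 0.31·a + 0.18·b = 1.8
P₂O₅: 0.195·a + 0.46·b = 1.7
From row1: a = (1.8 − 0.18·b) / 0.31.
Into row2: 0.195·(1.8 − 0.18·b)/0.31 + 0.46·b = 1.7 → b = 1.63721, a = 4.85581.

4.86 kg product A, 1.64 kg diammonium phosphate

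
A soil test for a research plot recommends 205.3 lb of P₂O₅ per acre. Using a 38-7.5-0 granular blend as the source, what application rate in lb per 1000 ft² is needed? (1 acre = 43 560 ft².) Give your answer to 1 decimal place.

62.8 lb of product per thousand sq ft

Product per acre = 205.3 / 7.5% = 2737.33 lb.
Convert to per 1000 ft²: 2737.33 × 0.0229568 = 62.8405 lb.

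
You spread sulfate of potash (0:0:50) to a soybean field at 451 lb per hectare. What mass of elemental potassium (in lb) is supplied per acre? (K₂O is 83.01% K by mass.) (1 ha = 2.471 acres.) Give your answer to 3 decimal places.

75.754 lb K per acre

K₂O per hectare = 451 × 50% = 225.5 lb.
Elemental K = 225.5 × 0.8301 = 187.188 lb per hectare.
Convert to per acre: 187.188 × 0.404694 = 75.7538 lb.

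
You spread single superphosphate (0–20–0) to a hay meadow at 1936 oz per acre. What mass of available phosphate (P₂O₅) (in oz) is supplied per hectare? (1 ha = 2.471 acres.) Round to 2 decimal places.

P₂O₅ per acre = 1936 × 20% = 387.2 oz.
Convert to per hectare: 387.2 × 2.471 = 956.771 oz.

956.77 oz P₂O₅ per hectare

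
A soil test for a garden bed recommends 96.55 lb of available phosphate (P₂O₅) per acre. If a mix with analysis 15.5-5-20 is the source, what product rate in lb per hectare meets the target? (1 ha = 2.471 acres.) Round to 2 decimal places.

Product per acre = 96.55 / 5% = 1931 lb.
Convert to per hectare: 1931 × 2.471 = 4771.501 lb.

4771.50 lb of product per hectare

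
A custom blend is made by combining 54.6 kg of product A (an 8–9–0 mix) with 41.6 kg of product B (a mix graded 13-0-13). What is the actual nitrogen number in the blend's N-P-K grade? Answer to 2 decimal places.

10.16% N

Total mass = 54.6 + 41.6 = 96.2 kg.
N mass = 8%×54.6 + 13%×41.6 = 9.776 kg.
% N = 9.776 / 96.2 = 10.1622%.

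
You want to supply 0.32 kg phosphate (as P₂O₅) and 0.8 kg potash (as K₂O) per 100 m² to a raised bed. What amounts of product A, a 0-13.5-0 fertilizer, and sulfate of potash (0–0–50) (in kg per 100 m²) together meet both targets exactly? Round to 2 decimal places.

2.37 kg product A, 1.60 kg sulfate of potash

Let a = kg of product A, b = kg of sulfate of potash (per 100 m²).
P₂O₅: 0.135·a + 0·b = 0.32
K₂O: 0·a + 0.5·b = 0.8
Solving simultaneously: a = 2.37037, b = 1.6.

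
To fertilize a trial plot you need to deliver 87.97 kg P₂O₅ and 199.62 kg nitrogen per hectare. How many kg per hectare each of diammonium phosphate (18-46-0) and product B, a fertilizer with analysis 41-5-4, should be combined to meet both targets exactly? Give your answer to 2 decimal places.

Let a = kg of diammonium phosphate, b = kg of product B (per hectare).
P₂O₅: 0.46·a + 0.05·b = 87.97
N: 0.18·a + 0.41·b = 199.62
From row1: a = (87.97 − 0.05·b) / 0.46.
Into row2: 0.18·(87.97 − 0.05·b)/0.46 + 0.41·b = 199.62 → b = 423.1102, a = 145.249.

145.25 kg diammonium phosphate, 423.11 kg product B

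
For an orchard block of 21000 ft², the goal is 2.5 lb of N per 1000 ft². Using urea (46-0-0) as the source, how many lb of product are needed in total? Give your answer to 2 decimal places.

114.13 lb

Product per 1000 ft² = 2.5 / 46% = 5.43478 lb.
Total product = 5.43478 × 21000 / 1000 = 114.1304 lb.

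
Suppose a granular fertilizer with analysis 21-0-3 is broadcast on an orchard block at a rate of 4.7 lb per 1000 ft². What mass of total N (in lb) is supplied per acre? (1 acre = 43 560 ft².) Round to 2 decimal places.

nitrogen per 1000 ft² = 4.7 × 21% = 0.987 lb.
Convert to per acre: 0.987 × 43.56 = 42.9937 lb.

42.99 lb N per acre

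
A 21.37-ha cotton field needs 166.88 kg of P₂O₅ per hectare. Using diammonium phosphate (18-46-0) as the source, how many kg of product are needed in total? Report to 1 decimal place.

Product per hectare = 166.88 / 46% = 362.783 kg.
Total product = 362.783 × 21.37 = 7752.66 kg.

7752.7 kg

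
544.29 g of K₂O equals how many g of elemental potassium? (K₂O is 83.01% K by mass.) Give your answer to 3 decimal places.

451.815 g K

K = 544.29 × 0.8301 = 451.8151 g.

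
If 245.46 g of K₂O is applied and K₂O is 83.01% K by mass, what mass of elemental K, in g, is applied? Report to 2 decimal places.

203.76 g K

K = 245.46 × 0.8301 = 203.756 g.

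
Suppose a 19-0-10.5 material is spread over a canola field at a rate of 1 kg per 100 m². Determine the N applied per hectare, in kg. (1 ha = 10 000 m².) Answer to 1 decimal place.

19.0 kg N per hectare

nitrogen per 100 m² = 1 × 19% = 0.19 kg.
Convert to per hectare: 0.19 × 100 = 19 kg.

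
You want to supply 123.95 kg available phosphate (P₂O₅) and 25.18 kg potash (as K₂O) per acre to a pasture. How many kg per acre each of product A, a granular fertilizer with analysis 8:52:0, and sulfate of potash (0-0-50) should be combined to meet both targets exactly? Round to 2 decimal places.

238.37 kg product A, 50.36 kg sulfate of potash

Per-acre balance (a = product A, b = sulfate of potash):
P₂O₅: 0.52·a + 0·b = 123.95
K₂O: 0·a + 0.5·b = 25.18
Solving simultaneously: a = 238.365, b = 50.36.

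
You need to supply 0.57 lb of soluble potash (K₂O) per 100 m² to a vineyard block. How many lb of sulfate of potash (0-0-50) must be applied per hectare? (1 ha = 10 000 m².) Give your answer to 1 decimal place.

Product per 100 m² = 0.57 / 50% = 1.14 lb.
Convert to per hectare: 1.14 × 100 = 114 lb.

114.0 lb of product per hectare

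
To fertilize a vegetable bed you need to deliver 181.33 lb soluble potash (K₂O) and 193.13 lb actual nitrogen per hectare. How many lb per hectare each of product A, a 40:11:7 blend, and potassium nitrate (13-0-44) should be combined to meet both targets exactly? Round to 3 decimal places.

367.911 lb product A, 353.582 lb potassium nitrate

Let a = lb of product A, b = lb of potassium nitrate (per hectare).
K₂O: 0.07·a + 0.44·b = 181.33
N: 0.4·a + 0.13·b = 193.13
Eliminate a: (row1) − 0.07/0.4·(row2) → 0.41725·b = 147.532, so b = 353.5824.
Back-substitute: a = (181.33 − 0.44·353.5824) / 0.07 = 367.9107.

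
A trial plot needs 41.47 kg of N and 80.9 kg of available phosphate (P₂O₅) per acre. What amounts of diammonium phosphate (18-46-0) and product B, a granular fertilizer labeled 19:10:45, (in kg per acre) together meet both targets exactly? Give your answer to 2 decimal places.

161.73 kg diammonium phosphate, 65.05 kg product B

With a, b = kg per acre of diammonium phosphate and product B:
N: 0.18·a + 0.19·b = 41.47
P₂O₅: 0.46·a + 0.1·b = 80.9
From row1: a = (41.47 − 0.19·b) / 0.18.
Into row2: 0.46·(41.47 − 0.19·b)/0.18 + 0.1·b = 80.9 → b = 65.0461, a = 161.729.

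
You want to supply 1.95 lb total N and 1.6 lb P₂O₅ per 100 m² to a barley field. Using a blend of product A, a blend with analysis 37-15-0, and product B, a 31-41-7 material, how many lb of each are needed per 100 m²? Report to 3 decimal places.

2.885 lb product A, 2.847 lb product B

With a, b = lb per 100 m² of product A and product B:
N: 0.37·a + 0.31·b = 1.95
P₂O₅: 0.15·a + 0.41·b = 1.6
Eliminate b: (row1) − 0.31/0.41·(row2) → 0.256585·a = 0.740244, so a = 2.88498.
Then b = (1.6 − 0.15·2.88498) / 0.41 = 2.84696.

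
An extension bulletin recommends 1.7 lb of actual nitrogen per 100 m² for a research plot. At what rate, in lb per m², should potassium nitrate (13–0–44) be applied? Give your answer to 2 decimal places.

0.13 lb of product per sq m

Product per 100 m² = 1.7 / 13% = 13.0769 lb.
Convert to per m²: 13.0769 × 0.01 = 0.130769 lb.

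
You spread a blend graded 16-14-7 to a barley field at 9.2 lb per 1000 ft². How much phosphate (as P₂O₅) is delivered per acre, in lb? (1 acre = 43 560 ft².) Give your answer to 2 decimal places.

56.11 lb P₂O₅ per acre

P₂O₅ per 1000 ft² = 9.2 × 14% = 1.288 lb.
Convert to per acre: 1.288 × 43.56 = 56.1053 lb.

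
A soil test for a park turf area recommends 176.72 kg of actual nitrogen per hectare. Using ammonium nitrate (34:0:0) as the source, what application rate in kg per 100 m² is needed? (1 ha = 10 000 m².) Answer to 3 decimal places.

5.198 kg of product per hundred sq m

Product per hectare = 176.72 / 34% = 519.765 kg.
Convert to per 100 m²: 519.765 × 0.01 = 5.19765 kg.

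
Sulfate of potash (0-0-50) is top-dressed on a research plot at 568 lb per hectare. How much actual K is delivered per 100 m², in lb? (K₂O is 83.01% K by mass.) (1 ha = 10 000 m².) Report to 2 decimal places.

K₂O per hectare = 568 × 50% = 284 lb.
Elemental K = 284 × 0.8301 = 235.748 lb per hectare.
Convert to per 100 m²: 235.748 × 0.01 = 2.35748 lb.

2.36 lb K per hundred sq m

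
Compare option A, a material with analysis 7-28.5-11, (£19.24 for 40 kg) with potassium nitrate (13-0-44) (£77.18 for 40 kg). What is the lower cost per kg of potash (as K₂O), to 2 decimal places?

£4.37 per kg K₂O (option A)

option A: K₂O per bag = 40 × 11% = 4.4 kg; cost = 19.24 / 4.4 = £4.3727/kg K₂O.
potassium nitrate: K₂O per bag = 40 × 44% = 17.6 kg; cost = 77.18 / 17.6 = £4.3852/kg K₂O.
option A is cheaper.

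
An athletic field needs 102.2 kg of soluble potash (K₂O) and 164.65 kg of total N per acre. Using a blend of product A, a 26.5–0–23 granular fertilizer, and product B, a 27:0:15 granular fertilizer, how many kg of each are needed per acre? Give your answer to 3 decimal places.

129.597 kg product A, 482.617 kg product B

Per-acre balance (a = product A, b = product B):
K₂O: 0.23·a + 0.15·b = 102.2
N: 0.265·a + 0.27·b = 164.65
Solving simultaneously: a = 129.5973, b = 482.6174.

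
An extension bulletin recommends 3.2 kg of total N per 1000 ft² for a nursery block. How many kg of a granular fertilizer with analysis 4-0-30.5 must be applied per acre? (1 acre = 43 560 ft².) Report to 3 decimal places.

3484.800 kg of product per acre

Product per 1000 ft² = 3.2 / 4% = 80 kg.
Convert to per acre: 80 × 43.56 = 3484.8 kg.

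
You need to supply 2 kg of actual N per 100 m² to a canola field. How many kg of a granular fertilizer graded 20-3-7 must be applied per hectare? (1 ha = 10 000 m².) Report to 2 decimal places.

1000.00 kg of product per hectare

Product per 100 m² = 2 / 20% = 10 kg.
Convert to per hectare: 10 × 100 = 1000 kg.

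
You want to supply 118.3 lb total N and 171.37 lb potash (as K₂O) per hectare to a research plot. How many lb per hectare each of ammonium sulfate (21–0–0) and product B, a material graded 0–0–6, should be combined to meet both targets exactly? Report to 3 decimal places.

563.333 lb ammonium sulfate, 2856.167 lb product B

Per-hectare balance (a = ammonium sulfate, b = product B):
N: 0.21·a + 0·b = 118.3
K₂O: 0·a + 0.06·b = 171.37
Solving simultaneously: a = 563.3333, b = 2856.1667.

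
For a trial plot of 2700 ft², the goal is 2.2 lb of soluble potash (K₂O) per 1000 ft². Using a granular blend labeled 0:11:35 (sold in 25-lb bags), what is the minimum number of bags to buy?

1 bags

Product per 1000 ft² = 2.2 / 35% = 6.28571 lb.
Total product = 6.28571 × 2700 / 1000 = 16.9714 lb.
Bags = ⌈16.9714 / 25⌉ = 1.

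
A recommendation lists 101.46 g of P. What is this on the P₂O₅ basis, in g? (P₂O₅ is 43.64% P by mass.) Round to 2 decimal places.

232.49 g P₂O₅

P₂O₅ = 101.46 / 0.4364 = 232.493 g.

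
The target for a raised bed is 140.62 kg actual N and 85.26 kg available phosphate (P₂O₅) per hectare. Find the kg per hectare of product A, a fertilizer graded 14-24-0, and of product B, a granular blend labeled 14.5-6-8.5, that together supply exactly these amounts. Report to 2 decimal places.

With a, b = kg per hectare of product A and product B:
N: 0.14·a + 0.145·b = 140.62
P₂O₅: 0.24·a + 0.06·b = 85.26
From row1: a = (140.62 − 0.145·b) / 0.14.
Into row2: 0.24·(140.62 − 0.145·b)/0.14 + 0.06·b = 85.26 → b = 826.227, a = 148.693.

148.69 kg product A, 826.23 kg product B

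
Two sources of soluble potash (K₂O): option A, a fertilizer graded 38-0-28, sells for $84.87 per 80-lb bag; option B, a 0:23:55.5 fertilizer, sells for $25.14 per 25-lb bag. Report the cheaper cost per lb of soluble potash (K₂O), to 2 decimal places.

$1.81 per lb K₂O (option B)

option A: K₂O per bag = 80 × 28% = 22.4 lb; cost = 84.87 / 22.4 = $3.7888/lb K₂O.
option B: K₂O per bag = 25 × 55.5% = 13.875 lb; cost = 25.14 / 13.875 = $1.8119/lb K₂O.
option B is cheaper.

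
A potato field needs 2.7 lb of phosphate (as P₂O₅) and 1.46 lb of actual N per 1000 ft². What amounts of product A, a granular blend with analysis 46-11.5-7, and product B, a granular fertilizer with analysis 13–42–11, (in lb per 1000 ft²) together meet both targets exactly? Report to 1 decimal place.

1.5 lb product A, 6.0 lb product B

With a, b = lb per 1000 ft² of product A and product B:
P₂O₅: 0.115·a + 0.42·b = 2.7
N: 0.46·a + 0.13·b = 1.46
Solving simultaneously: a = 1.47097, b = 6.02581.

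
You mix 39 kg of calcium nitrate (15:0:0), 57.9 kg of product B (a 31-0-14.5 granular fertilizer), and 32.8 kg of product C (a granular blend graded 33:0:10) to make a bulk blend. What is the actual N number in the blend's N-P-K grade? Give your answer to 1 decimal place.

26.7% N

Total mass = 39 + 57.9 + 32.8 = 129.7 kg.
N mass = 15%×39 + 31%×57.9 + 33%×32.8 = 34.623 kg.
% N = 34.623 / 129.7 = 26.6947%.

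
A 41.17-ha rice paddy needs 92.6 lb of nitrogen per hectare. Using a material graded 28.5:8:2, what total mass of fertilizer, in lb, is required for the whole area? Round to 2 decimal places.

13376.64 lb

Product per hectare = 92.6 / 28.5% = 324.912 lb.
Total product = 324.912 × 41.17 = 13376.639 lb.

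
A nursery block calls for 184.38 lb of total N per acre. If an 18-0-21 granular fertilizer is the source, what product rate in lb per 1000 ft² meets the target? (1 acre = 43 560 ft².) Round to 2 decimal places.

23.52 lb of product per thousand sq ft

Product per acre = 184.38 / 18% = 1024.33 lb.
Convert to per 1000 ft²: 1024.33 × 0.0229568 = 23.5155 lb.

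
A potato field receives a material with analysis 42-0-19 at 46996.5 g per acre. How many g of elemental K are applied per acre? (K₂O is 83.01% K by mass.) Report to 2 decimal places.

K₂O per acre = 46996.5 × 19% = 8929.33 g.
Elemental K = 8929.33 × 0.8301 = 7412.241 g per acre.

7412.24 g K per acre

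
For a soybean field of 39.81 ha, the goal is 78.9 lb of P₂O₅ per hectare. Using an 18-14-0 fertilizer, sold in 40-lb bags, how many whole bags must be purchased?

561 bags

Product per hectare = 78.9 / 14% = 563.571 lb.
Total product = 563.571 × 39.81 = 22435.8 lb.
Bags = ⌈22435.8 / 40⌉ = 561.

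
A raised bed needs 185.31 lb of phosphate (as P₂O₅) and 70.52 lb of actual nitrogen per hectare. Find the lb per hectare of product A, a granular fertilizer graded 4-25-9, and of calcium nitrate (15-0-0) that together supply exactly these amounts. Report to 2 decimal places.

741.24 lb product A, 272.47 lb calcium nitrate

Let a = lb of product A, b = lb of calcium nitrate (per hectare).
P₂O₅: 0.25·a + 0·b = 185.31
N: 0.04·a + 0.15·b = 70.52
Solving simultaneously: a = 741.24, b = 272.469.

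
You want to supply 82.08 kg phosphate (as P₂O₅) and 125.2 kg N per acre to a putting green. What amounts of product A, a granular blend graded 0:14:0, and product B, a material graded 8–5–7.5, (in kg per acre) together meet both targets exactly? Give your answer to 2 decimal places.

27.36 kg product A, 1565.00 kg product B

Per-acre balance (a = product A, b = product B):
P₂O₅: 0.14·a + 0.05·b = 82.08
N: 0·a + 0.08·b = 125.2
Solving simultaneously: a = 27.3571, b = 1565.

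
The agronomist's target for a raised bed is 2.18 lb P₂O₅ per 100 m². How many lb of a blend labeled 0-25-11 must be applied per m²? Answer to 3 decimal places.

Product per 100 m² = 2.18 / 25% = 8.72 lb.
Convert to per m²: 8.72 × 0.01 = 0.0872 lb.

0.087 lb of product per sq m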